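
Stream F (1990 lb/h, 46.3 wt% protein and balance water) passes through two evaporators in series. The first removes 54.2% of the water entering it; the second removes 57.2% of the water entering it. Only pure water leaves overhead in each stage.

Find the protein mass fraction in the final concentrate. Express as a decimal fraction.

water in feed = 1990×0.537 = 1068.6 lb/h.
After stage 1: water left = (1−0.542)×1068.6 = 489.43; stream total = 1410.8 lb/h.
After stage 2: water left = (1−0.572)×489.43 = 209.48; final concentrate = 1130.8 lb/h.
protein fraction = 921.37/1130.8 = 0.8148.

0.8148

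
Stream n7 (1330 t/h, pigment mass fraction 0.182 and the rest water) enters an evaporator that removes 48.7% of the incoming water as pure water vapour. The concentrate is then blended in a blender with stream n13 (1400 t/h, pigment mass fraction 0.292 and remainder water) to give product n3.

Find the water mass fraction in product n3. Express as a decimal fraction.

Vapour removed = 0.487×0.818×1330 = 529.83 t/h; concentrate = 800.17 t/h.
water reaching the mixer = 558.11 (from concentrate) + 1400×0.708 = 1549.3 t/h.
Product flow = 800.17 + 1400 = 2200.2 t/h; water fraction = 0.704.

0.704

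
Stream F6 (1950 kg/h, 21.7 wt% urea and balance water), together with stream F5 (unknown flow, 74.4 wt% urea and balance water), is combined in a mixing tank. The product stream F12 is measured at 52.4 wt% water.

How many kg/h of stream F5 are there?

1885 kg/h

Let F5 be the unknown flow. Total out = 1950 + F5.
water balance: 1526.9 + 0.256·F5 = 0.524·(1950 + F5)
(0.256 − 0.524)·F5 = 0.524×1950 − 1526.9 = -505.05
F5 = -505.05 / -0.268 = 1884.5 kg/h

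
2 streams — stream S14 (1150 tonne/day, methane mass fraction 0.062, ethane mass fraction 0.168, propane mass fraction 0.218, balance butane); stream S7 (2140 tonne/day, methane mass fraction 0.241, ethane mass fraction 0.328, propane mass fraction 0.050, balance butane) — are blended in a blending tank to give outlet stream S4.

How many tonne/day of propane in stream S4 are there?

propane out = propane in = 1150×0.218 + 2140×0.050 = 357.7 tonne/day.

357.7 tonne/day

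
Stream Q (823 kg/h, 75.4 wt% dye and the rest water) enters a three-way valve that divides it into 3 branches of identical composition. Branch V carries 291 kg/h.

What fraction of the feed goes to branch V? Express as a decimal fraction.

Fraction to V = 291/823 = 0.3536.

0.354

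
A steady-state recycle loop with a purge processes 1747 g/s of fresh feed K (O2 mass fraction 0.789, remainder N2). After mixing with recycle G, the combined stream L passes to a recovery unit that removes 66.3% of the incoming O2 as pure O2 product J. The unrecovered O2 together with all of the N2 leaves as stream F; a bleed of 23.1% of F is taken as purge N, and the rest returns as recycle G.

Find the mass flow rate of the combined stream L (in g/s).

3456 g/s

N2 enters only via K and leaves only via the purge: 1747×0.211 = 0.231×(N2 in F), and the recovery unit passes all N2, so N2 in L = N2 in F = 1595.7 g/s.
O2 in L: m_A = 1747×0.789 + (1−0.231)·(1−0.663)·m_A, so m_A = 1378.4/0.7408 = 1860.6 g/s.
L = 1860.6 + 1595.7 = 3456.3 g/s.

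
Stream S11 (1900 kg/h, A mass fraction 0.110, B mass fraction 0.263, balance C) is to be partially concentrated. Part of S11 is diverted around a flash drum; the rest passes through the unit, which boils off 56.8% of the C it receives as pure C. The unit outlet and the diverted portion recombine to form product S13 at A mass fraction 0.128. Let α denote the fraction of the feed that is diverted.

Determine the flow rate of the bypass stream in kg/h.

1150 kg/h

All 1900×0.110 = 209 kg/h of A reaches S13, so S13 = 209/0.128 = 1632.8 kg/h and vapour = 267.19 kg/h.
The evaporator receives (1−α)·1900 of feed at 0.627 C and removes 0.568 of that C:
0.568×0.627×(1−α)×1900 = 267.19
(1−α) = 267.19/676.66 = 0.3949;  α = 0.6051.
Bypass flow = 0.6051×1900 = 1149.8 kg/h.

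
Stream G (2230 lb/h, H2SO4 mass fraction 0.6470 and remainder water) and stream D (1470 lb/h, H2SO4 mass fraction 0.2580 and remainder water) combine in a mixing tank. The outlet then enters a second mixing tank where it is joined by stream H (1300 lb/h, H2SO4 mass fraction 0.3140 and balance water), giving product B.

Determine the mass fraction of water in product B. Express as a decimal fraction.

0.5539

Overall, product flow = 5000 lb/h.
water in = 2230×0.353 + 1470×0.742 + 1300×0.686 = 2769.7 lb/h.
water fraction in B = 0.5539.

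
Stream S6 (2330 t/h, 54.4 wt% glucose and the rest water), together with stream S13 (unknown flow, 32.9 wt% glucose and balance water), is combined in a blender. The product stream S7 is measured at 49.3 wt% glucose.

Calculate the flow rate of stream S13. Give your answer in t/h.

Let S13 be the unknown flow. Total out = 2330 + S13.
glucose balance: 1267.5 + 0.329·S13 = 0.493·(2330 + S13)
(0.329 − 0.493)·S13 = 0.493×2330 − 1267.5 = -118.83
S13 = -118.83 / -0.164 = 724.57 t/h

724.6 t/h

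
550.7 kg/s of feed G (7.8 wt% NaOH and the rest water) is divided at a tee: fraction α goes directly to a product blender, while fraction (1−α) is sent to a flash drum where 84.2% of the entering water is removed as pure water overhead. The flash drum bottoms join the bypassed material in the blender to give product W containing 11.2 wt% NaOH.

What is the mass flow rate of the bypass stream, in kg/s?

All 550.7×0.078 = 42.955 kg/s of NaOH reaches W, so W = 42.955/0.112 = 383.52 kg/s and vapour = 167.18 kg/s.
The evaporator receives (1−α)·550.7 of feed at 0.922 water and removes 0.842 of that water:
0.842×0.922×(1−α)×550.7 = 167.18
(1−α) = 167.18/427.52 = 0.3910;  α = 0.6090.
Bypass flow = 0.6090×550.7 = 335.36 kg/s.

335.4 kg/s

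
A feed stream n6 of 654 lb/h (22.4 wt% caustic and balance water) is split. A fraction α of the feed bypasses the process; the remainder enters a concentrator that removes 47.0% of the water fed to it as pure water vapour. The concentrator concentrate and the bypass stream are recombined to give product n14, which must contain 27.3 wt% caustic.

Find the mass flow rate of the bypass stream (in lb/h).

332.2 lb/h

All 654×0.224 = 146.5 lb/h of caustic reaches n14, so n14 = 146.5/0.273 = 536.62 lb/h and vapour = 117.38 lb/h.
The evaporator receives (1−α)·654 of feed at 0.776 water and removes 0.470 of that water:
0.470×0.776×(1−α)×654 = 117.38
(1−α) = 117.38/238.53 = 0.4921;  α = 0.5079.
Bypass flow = 0.5079×654 = 332.15 lb/h.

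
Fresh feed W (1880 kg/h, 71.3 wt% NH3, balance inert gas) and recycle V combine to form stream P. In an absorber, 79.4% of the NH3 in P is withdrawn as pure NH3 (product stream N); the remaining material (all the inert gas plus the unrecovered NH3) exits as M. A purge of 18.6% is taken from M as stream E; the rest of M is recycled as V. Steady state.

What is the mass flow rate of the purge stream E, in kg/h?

601.3 kg/h

inert gas enters only via W and leaves only via the purge: 1880×0.287 = 0.186×(inert gas in M), and the absorber passes all inert gas, so inert gas in P = inert gas in M = 2900.9 kg/h.
NH3 in P: m_A = 1880×0.713 + (1−0.186)·(1−0.794)·m_A, so m_A = 1340.4/0.8323 = 1610.5 kg/h.
M = (1−0.794)×1610.5 + 2900.9 = 3232.6 kg/h.
Purge E = 0.186×3232.6 = 601.27 kg/h.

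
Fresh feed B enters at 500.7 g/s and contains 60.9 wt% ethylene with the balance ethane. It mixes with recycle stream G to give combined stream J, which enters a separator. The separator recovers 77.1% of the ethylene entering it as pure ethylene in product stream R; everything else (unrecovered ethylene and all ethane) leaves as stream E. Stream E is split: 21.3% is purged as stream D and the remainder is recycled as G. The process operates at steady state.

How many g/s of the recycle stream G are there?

ethane enters only via B and leaves only via the purge: 500.7×0.391 = 0.213×(ethane in E), and the separator passes all ethane, so ethane in J = ethane in E = 919.13 g/s.
ethylene in J: m_A = 500.7×0.609 + (1−0.213)·(1−0.771)·m_A, so m_A = 304.93/0.8198 = 371.96 g/s.
E = (1−0.771)×371.96 + 919.13 = 1004.3 g/s.
Recycle G = (1−0.213)×1004.3 = 790.39 g/s.

790.4 g/s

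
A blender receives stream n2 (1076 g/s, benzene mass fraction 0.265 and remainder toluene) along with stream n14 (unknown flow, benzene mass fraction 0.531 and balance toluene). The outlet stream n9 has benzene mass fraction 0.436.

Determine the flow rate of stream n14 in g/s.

1937 g/s

Let n14 be the unknown flow. Total out = 1076 + n14.
benzene balance: 285.14 + 0.531·n14 = 0.436·(1076 + n14)
(0.531 − 0.436)·n14 = 0.436×1076 − 285.14 = 184
n14 = 184 / 0.095 = 1936.8 g/s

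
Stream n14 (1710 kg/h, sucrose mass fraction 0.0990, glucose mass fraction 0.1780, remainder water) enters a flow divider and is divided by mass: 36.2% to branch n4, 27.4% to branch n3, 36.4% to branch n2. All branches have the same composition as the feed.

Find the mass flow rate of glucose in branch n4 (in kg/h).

110.2 kg/h

Branch n4 total = 0.362×1710 = 619.02 kg/h.
glucose in n4 = 0.178×619.02 = 110.19 kg/h.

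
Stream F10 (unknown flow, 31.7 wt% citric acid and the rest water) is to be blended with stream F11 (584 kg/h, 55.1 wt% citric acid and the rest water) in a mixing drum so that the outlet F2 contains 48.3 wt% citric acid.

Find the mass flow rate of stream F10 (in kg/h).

239.2 kg/h

Let F10 be the unknown flow. Total out = 584 + F10.
citric acid balance: 321.78 + 0.317·F10 = 0.483·(584 + F10)
(0.317 − 0.483)·F10 = 0.483×584 − 321.78 = -39.712
F10 = -39.712 / -0.166 = 239.23 kg/h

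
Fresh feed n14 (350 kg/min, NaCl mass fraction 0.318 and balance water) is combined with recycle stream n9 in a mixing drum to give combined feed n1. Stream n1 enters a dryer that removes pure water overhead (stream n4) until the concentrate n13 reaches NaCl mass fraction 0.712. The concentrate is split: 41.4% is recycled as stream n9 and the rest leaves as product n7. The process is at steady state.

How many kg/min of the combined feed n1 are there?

460.4 kg/min

Overall NaCl balance (none leaves overhead): NaCl in fresh feed = NaCl in product, i.e. 350×0.318 = (1−0.414)·n13·0.712.
n13 = 111.3/(0.712×0.586) = 266.76 kg/min.
Recycle n9 = 0.414×266.76 = 110.44 kg/min.
Combined feed n1 = 350 + 110.44 = 460.44 kg/min.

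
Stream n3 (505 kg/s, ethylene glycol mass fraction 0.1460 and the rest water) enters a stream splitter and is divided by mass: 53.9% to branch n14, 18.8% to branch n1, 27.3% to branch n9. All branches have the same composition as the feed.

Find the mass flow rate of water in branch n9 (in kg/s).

Branch n9 total = 0.273×505 = 137.87 kg/s.
water in n9 = 0.854×137.87 = 117.74 kg/s.

117.7 kg/s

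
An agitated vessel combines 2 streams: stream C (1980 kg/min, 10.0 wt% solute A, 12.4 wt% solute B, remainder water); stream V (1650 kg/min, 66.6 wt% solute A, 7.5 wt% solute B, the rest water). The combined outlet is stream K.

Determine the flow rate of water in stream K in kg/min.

1964 kg/min

water out = water in = 1980×0.776 + 1650×0.259 = 1963.8 kg/min.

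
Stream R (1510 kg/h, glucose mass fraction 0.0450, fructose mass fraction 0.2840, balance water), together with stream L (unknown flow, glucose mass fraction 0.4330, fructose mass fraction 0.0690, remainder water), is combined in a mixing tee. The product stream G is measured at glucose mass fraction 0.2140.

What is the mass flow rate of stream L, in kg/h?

Let L be the unknown flow. Total out = 1510 + L.
glucose balance: 67.95 + 0.433·L = 0.214·(1510 + L)
(0.433 − 0.214)·L = 0.214×1510 − 67.95 = 255.19
L = 255.19 / 0.219 = 1165.3 kg/h

1165 kg/h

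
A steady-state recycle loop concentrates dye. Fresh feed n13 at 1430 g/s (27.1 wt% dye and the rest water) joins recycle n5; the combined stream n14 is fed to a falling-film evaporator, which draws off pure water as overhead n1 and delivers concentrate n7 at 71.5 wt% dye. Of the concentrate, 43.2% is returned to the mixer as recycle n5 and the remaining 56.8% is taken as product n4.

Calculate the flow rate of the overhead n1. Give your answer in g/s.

Overall dye balance (none leaves overhead): dye in fresh feed = dye in product, i.e. 1430×0.271 = (1−0.432)·n7·0.715.
n7 = 387.53/(0.715×0.568) = 954.23 g/s.
Recycle n5 = 0.432×954.23 = 412.23 g/s.
Combined feed n14 = 1430 + 412.23 = 1842.2 g/s.
Overhead n1 = n14 − n7 = 1842.2 − 954.23 = 888 g/s.

888 g/s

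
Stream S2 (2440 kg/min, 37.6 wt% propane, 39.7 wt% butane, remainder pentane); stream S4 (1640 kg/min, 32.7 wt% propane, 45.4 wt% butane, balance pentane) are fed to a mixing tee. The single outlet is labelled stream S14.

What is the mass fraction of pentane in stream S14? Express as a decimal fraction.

Total flow out = 2440 + 1640 = 4080 kg/min.
pentane in = 2440×0.227 + 1640×0.219 = 913.04 kg/min.
pentane mass fraction in S14 = 913.04/4080 = 0.2238.

0.2238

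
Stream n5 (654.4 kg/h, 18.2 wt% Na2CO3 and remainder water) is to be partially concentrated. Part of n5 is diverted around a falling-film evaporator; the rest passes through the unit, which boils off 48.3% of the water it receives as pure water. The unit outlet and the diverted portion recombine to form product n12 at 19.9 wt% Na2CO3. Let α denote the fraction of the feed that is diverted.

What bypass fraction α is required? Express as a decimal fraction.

0.784

All 654.4×0.182 = 119.1 kg/h of Na2CO3 reaches n12, so n12 = 119.1/0.199 = 598.5 kg/h and vapour = 55.904 kg/h.
The evaporator receives (1−α)·654.4 of feed at 0.818 water and removes 0.483 of that water:
0.483×0.818×(1−α)×654.4 = 55.904
(1−α) = 55.904/258.55 = 0.2162;  α = 0.7838.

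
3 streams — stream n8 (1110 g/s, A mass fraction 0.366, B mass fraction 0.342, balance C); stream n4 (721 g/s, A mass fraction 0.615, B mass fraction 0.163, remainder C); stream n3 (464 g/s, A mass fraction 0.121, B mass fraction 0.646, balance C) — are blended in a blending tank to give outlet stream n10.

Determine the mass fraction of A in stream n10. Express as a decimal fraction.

0.395

Total flow out = 1110 + 721 + 464 = 2295 g/s.
A in = 1110×0.366 + 721×0.615 + 464×0.121 = 905.82 g/s.
A mass fraction in n10 = 905.82/2295 = 0.395.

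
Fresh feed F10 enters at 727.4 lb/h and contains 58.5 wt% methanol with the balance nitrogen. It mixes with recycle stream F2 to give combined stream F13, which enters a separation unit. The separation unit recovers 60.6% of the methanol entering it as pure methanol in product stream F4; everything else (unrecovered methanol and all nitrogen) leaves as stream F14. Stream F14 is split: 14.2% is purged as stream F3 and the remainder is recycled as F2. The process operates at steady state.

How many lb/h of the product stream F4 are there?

389.6 lb/h

methanol in F13: m_A = 727.4×0.585 + (1−0.142)·(1−0.606)·m_A, so m_A = 425.53/0.6619 = 642.84 lb/h.
Product F4 = 0.606×642.84 = 389.56 lb/h.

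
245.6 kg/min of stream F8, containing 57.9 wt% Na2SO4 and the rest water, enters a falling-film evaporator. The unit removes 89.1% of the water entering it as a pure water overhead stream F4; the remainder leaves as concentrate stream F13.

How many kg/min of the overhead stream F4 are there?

92.13 kg/min

water entering = 245.6×0.421 = 103.4 kg/min; overhead removed = 0.891×103.4 = 92.127 kg/min.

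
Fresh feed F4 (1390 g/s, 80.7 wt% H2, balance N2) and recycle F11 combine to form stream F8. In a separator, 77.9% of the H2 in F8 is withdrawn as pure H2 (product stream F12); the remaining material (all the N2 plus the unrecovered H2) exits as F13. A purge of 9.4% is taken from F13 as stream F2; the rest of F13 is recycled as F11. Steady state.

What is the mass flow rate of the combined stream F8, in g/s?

4256 g/s

N2 enters only via F4 and leaves only via the purge: 1390×0.193 = 0.094×(N2 in F13), and the separator passes all N2, so N2 in F8 = N2 in F13 = 2853.9 g/s.
H2 in F8: m_A = 1390×0.807 + (1−0.094)·(1−0.779)·m_A, so m_A = 1121.7/0.7998 = 1402.6 g/s.
F8 = 1402.6 + 2853.9 = 4256.5 g/s.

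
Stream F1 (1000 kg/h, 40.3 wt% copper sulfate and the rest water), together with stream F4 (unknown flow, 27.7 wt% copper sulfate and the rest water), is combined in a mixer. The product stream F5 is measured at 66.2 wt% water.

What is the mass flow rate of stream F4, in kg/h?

Let F4 be the unknown flow. Total out = 1000 + F4.
water balance: 597 + 0.723·F4 = 0.662·(1000 + F4)
(0.723 − 0.662)·F4 = 0.662×1000 − 597 = 65
F4 = 65 / 0.061 = 1065.6 kg/h

1066 kg/h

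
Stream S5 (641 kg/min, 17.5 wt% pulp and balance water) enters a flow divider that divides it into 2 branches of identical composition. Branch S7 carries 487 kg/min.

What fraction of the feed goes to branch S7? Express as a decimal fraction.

0.760

Fraction to S7 = 487/641 = 0.7598.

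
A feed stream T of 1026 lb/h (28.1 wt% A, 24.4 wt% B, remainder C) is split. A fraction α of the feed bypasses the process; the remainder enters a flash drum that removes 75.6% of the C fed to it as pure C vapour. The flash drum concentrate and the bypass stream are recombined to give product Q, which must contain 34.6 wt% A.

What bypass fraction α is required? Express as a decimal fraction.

0.477

All 1026×0.281 = 288.31 lb/h of A reaches Q, so Q = 288.31/0.346 = 833.25 lb/h and vapour = 192.75 lb/h.
The evaporator receives (1−α)·1026 of feed at 0.475 C and removes 0.756 of that C:
0.756×0.475×(1−α)×1026 = 192.75
(1−α) = 192.75/368.44 = 0.5231;  α = 0.4769.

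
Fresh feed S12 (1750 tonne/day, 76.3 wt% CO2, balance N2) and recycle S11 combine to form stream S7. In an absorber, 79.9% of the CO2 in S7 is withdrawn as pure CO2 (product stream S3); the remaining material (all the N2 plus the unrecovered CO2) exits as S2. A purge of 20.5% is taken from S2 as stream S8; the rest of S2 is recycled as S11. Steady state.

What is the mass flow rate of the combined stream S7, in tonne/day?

3612 tonne/day

N2 enters only via S12 and leaves only via the purge: 1750×0.237 = 0.205×(N2 in S2), and the absorber passes all N2, so N2 in S7 = N2 in S2 = 2023.2 tonne/day.
CO2 in S7: m_A = 1750×0.763 + (1−0.205)·(1−0.799)·m_A, so m_A = 1335.2/0.8402 = 1589.2 tonne/day.
S7 = 1589.2 + 2023.2 = 3612.4 tonne/day.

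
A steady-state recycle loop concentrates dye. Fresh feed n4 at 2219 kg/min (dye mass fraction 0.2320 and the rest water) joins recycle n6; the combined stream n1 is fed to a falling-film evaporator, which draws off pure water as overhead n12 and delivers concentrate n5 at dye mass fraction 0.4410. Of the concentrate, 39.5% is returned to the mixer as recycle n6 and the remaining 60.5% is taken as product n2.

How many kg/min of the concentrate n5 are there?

Overall dye balance (none leaves overhead): dye in fresh feed = dye in product, i.e. 2219×0.232 = (1−0.395)·n5·0.441.
n5 = 514.81/(0.441×0.605) = 1929.5 kg/min.

1930 kg/min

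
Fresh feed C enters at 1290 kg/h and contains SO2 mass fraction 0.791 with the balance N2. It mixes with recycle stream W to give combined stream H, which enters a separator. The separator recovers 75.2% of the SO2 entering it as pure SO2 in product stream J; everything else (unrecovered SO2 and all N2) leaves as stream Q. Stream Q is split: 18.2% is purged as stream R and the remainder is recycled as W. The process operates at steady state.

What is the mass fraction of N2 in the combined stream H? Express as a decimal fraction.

N2 enters only via C and leaves only via the purge: 1290×0.209 = 0.182×(N2 in Q), and the separator passes all N2, so N2 in H = N2 in Q = 1481.4 kg/h.
SO2 in H: m_A = 1290×0.791 + (1−0.182)·(1−0.752)·m_A, so m_A = 1020.4/0.7971 = 1280.1 kg/h.
H = 1280.1 + 1481.4 = 2761.4 kg/h.
N2 fraction in H = 1481.4/2761.4 = 0.536.

0.536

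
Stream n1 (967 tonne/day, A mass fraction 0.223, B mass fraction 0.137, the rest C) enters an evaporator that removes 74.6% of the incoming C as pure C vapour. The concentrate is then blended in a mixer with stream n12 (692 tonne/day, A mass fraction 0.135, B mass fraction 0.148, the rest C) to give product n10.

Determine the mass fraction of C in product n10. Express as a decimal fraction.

Vapour removed = 0.746×0.640×967 = 461.68 tonne/day; concentrate = 505.32 tonne/day.
C reaching the mixer = 157.2 (from concentrate) + 692×0.717 = 653.36 tonne/day.
Product flow = 505.32 + 692 = 1197.3 tonne/day; C fraction = 0.546.

0.546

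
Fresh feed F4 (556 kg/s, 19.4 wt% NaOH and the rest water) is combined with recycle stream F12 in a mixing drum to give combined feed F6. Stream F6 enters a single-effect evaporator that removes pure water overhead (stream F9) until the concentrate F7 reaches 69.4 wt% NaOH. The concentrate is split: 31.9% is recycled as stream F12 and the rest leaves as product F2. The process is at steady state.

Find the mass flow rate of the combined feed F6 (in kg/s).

628.8 kg/s

Overall NaOH balance (none leaves overhead): NaOH in fresh feed = NaOH in product, i.e. 556×0.194 = (1−0.319)·F7·0.694.
F7 = 107.86/(0.694×0.681) = 228.23 kg/s.
Recycle F12 = 0.319×228.23 = 72.805 kg/s.
Combined feed F6 = 556 + 72.805 = 628.8 kg/s.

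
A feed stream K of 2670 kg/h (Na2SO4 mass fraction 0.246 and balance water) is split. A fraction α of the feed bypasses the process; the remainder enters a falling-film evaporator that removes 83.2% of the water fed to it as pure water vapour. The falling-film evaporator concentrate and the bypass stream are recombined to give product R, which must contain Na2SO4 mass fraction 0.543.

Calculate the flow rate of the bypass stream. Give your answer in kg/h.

342.1 kg/h

All 2670×0.246 = 656.82 kg/h of Na2SO4 reaches R, so R = 656.82/0.543 = 1209.6 kg/h and vapour = 1460.4 kg/h.
The evaporator receives (1−α)·2670 of feed at 0.754 water and removes 0.832 of that water:
0.832×0.754×(1−α)×2670 = 1460.4
(1−α) = 1460.4/1675 = 0.8719;  α = 0.1281.
Bypass flow = 0.1281×2670 = 342.05 kg/h.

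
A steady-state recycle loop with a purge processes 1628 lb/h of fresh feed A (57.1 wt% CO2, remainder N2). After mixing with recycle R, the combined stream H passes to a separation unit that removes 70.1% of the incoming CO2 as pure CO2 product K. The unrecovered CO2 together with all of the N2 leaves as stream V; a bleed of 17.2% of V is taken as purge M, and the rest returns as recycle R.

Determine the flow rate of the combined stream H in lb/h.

N2 enters only via A and leaves only via the purge: 1628×0.429 = 0.172×(N2 in V), and the separation unit passes all N2, so N2 in H = N2 in V = 4060.5 lb/h.
CO2 in H: m_A = 1628×0.571 + (1−0.172)·(1−0.701)·m_A, so m_A = 929.59/0.7524 = 1235.5 lb/h.
H = 1235.5 + 4060.5 = 5296 lb/h.

5296 lb/h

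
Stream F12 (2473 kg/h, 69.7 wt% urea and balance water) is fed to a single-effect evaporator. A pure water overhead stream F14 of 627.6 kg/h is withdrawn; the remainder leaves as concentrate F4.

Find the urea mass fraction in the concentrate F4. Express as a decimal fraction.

urea is not removed: 2473×0.697 = 1723.7 kg/h of urea enters F4.
Concentrate = 2473 − 627.6 = 1845.4 kg/h.
Mass fraction = 1723.7/1845.4 = 0.9340.

0.9340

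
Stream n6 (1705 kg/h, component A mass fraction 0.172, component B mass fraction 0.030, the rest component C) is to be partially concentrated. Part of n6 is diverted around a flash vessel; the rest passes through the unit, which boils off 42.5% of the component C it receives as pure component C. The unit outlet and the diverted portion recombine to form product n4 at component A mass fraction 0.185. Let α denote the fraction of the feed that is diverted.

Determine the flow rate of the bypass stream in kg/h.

All 1705×0.172 = 293.26 kg/h of component A reaches n4, so n4 = 293.26/0.185 = 1585.2 kg/h and vapour = 119.81 kg/h.
The evaporator receives (1−α)·1705 of feed at 0.798 component C and removes 0.425 of that component C:
0.425×0.798×(1−α)×1705 = 119.81
(1−α) = 119.81/578.25 = 0.2072;  α = 0.7928.
Bypass flow = 0.7928×1705 = 1351.7 kg/h.

1352 kg/h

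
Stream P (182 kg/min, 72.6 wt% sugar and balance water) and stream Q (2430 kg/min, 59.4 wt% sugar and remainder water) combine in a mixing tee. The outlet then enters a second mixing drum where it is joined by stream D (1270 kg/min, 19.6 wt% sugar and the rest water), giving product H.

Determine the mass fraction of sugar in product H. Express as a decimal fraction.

0.470

Overall, product flow = 3882 kg/min.
sugar in = 182×0.726 + 2430×0.594 + 1270×0.196 = 1824.5 kg/min.
sugar fraction in H = 0.470.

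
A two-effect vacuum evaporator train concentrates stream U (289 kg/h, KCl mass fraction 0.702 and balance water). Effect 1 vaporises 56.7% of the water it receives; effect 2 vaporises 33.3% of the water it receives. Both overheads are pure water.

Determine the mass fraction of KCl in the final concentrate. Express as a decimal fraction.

0.891

water in feed = 289×0.298 = 86.122 kg/h.
After stage 1: water left = (1−0.567)×86.122 = 37.291; stream total = 240.17 kg/h.
After stage 2: water left = (1−0.333)×37.291 = 24.873; final concentrate = 227.75 kg/h.
KCl fraction = 202.88/227.75 = 0.891.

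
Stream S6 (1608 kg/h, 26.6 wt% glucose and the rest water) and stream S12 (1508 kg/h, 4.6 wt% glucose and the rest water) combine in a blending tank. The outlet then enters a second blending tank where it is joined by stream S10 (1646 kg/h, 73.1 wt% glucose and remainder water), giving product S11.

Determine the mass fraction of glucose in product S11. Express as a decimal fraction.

0.357

Overall, product flow = 4762 kg/h.
glucose in = 1608×0.266 + 1508×0.046 + 1646×0.731 = 1700.3 kg/h.
glucose fraction in S11 = 0.357.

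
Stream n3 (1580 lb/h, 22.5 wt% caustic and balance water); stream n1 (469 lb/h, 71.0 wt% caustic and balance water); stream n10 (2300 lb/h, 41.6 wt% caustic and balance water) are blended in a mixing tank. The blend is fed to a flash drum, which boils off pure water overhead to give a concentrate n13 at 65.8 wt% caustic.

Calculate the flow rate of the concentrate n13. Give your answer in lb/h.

2500 lb/h

caustic entering = 1580×0.225 + 469×0.710 + 2300×0.416 = 1645.3 lb/h.
All caustic reports to n13, so n13 = 1645.3/0.658 = 2500.4 lb/h.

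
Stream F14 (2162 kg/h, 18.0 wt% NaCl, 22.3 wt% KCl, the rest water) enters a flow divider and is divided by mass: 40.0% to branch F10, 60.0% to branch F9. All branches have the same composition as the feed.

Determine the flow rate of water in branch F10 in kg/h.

Branch F10 total = 0.400×2162 = 864.8 kg/h.
water in F10 = 0.597×864.8 = 516.29 kg/h.

516.3 kg/h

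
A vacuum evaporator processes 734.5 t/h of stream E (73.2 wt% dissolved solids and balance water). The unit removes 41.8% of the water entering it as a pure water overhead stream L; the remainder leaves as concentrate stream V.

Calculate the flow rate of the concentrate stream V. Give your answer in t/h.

water entering = 734.5×0.268 = 196.85 t/h; overhead removed = 0.418×196.85 = 82.282 t/h.
Concentrate = 734.5 − 82.282 = 652.22 t/h.

652.2 t/h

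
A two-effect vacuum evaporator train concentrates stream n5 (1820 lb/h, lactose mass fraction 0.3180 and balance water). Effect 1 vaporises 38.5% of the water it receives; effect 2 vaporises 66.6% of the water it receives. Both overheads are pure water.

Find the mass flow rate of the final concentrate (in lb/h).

water in feed = 1820×0.682 = 1241.2 lb/h.
After stage 1: water left = (1−0.385)×1241.2 = 763.36; stream total = 1342.1 lb/h.
After stage 2: water left = (1−0.666)×763.36 = 254.96; final concentrate = 833.72 lb/h.

833.7 lb/h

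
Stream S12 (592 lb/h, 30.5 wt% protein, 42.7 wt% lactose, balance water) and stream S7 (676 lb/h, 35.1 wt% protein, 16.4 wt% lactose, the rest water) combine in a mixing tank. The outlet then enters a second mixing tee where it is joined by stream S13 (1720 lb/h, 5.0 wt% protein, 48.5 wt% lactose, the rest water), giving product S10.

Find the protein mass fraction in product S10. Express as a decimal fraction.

0.169

Overall, product flow = 2988 lb/h.
protein in = 592×0.305 + 676×0.351 + 1720×0.050 = 503.84 lb/h.
protein fraction in S10 = 0.169.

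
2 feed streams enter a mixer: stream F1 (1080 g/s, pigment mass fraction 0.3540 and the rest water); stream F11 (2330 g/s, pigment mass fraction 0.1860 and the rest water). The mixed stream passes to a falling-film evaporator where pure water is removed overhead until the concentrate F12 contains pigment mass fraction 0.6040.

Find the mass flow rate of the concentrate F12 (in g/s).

pigment entering = 1080×0.354 + 2330×0.186 = 815.7 g/s.
All pigment reports to F12, so F12 = 815.7/0.604 = 1350.5 g/s.

1350 g/s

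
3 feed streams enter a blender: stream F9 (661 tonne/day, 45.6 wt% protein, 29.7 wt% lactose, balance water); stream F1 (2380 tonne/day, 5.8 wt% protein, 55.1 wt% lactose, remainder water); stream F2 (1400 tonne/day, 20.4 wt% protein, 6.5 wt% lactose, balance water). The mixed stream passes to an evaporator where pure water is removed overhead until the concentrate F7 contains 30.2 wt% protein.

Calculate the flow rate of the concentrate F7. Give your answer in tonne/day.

protein entering = 661×0.456 + 2380×0.058 + 1400×0.204 = 725.06 tonne/day.
All protein reports to F7, so F7 = 725.06/0.302 = 2400.8 tonne/day.

2401 tonne/day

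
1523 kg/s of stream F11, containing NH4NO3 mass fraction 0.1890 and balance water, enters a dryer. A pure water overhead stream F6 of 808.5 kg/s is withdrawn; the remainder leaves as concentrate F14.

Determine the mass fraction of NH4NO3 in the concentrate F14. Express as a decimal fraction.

NH4NO3 is not removed: 1523×0.189 = 287.85 kg/s of NH4NO3 enters F14.
Concentrate = 1523 − 808.5 = 714.5 kg/s.
Mass fraction = 287.85/714.5 = 0.4029.

0.4029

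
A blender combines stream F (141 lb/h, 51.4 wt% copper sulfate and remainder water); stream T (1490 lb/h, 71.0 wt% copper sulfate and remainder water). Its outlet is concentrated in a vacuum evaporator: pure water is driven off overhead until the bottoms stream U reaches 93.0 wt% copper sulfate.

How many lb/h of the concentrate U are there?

copper sulfate entering = 141×0.514 + 1490×0.710 = 1130.4 lb/h.
All copper sulfate reports to U, so U = 1130.4/0.930 = 1215.5 lb/h.

1215 lb/h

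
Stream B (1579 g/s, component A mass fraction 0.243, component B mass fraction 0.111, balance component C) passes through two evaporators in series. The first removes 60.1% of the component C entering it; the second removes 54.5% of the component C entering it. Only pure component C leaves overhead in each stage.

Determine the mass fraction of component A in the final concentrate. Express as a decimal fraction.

0.516

component C in feed = 1579×0.646 = 1020 g/s.
After stage 1: component C left = (1−0.601)×1020 = 406.99; stream total = 965.96 g/s.
After stage 2: component C left = (1−0.545)×406.99 = 185.18; final concentrate = 744.15 g/s.
component A fraction = 383.7/744.15 = 0.516.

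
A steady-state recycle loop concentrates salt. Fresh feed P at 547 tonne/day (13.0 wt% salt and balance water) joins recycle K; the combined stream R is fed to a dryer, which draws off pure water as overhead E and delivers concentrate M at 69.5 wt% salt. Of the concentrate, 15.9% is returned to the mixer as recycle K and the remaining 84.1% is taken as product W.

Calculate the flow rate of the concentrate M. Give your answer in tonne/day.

Overall salt balance (none leaves overhead): salt in fresh feed = salt in product, i.e. 547×0.130 = (1−0.159)·M·0.695.
M = 71.11/(0.695×0.841) = 121.66 tonne/day.

121.7 tonne/day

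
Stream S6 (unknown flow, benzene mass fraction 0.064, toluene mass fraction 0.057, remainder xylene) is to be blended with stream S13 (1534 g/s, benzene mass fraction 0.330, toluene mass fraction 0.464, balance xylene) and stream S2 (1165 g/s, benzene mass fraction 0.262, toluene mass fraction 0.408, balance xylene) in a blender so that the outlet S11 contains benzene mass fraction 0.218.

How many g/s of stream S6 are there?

1448 g/s

Let S6 be the unknown flow. Total out = 2699 + S6.
benzene balance: 811.45 + 0.064·S6 = 0.218·(2699 + S6)
(0.064 − 0.218)·S6 = 0.218×2699 − 811.45 = -223.07
S6 = -223.07 / -0.154 = 1448.5 g/s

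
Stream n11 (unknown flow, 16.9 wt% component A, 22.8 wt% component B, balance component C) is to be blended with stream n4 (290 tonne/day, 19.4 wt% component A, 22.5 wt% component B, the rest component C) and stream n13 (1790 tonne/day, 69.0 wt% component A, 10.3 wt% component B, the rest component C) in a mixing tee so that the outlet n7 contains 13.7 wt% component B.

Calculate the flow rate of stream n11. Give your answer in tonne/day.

388.4 tonne/day

Let n11 be the unknown flow. Total out = 2080 + n11.
component B balance: 249.62 + 0.228·n11 = 0.137·(2080 + n11)
(0.228 − 0.137)·n11 = 0.137×2080 − 249.62 = 35.34
n11 = 35.34 / 0.091 = 388.35 tonne/day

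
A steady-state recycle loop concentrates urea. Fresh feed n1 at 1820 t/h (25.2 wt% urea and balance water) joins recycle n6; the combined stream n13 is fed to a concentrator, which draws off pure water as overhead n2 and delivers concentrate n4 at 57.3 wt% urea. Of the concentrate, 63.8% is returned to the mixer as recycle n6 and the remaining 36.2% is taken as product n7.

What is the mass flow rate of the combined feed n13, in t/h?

Overall urea balance (none leaves overhead): urea in fresh feed = urea in product, i.e. 1820×0.252 = (1−0.638)·n4·0.573.
n4 = 458.64/(0.573×0.362) = 2211.1 t/h.
Recycle n6 = 0.638×2211.1 = 1410.7 t/h.
Combined feed n13 = 1820 + 1410.7 = 3230.7 t/h.

3231 t/h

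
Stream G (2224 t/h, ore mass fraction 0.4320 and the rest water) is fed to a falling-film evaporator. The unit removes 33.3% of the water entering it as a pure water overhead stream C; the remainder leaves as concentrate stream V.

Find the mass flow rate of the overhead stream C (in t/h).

water entering = 2224×0.568 = 1263.2 t/h; overhead removed = 0.333×1263.2 = 420.66 t/h.

420.7 t/h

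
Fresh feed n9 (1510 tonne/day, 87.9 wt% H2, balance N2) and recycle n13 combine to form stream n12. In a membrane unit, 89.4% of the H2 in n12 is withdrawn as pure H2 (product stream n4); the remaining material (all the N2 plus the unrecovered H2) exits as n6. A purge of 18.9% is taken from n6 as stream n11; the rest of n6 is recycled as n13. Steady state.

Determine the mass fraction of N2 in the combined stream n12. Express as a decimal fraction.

N2 enters only via n9 and leaves only via the purge: 1510×0.121 = 0.189×(N2 in n6), and the membrane unit passes all N2, so N2 in n12 = N2 in n6 = 966.72 tonne/day.
H2 in n12: m_A = 1510×0.879 + (1−0.189)·(1−0.894)·m_A, so m_A = 1327.3/0.9140 = 1452.1 tonne/day.
n12 = 1452.1 + 966.72 = 2418.8 tonne/day.
N2 fraction in n12 = 966.72/2418.8 = 0.400.

0.400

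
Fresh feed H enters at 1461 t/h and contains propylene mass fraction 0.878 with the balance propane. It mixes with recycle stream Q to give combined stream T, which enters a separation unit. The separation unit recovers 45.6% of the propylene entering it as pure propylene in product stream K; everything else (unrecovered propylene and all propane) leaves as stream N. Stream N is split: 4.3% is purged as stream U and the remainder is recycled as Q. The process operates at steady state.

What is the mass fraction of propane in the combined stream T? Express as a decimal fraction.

0.608

propane enters only via H and leaves only via the purge: 1461×0.122 = 0.043×(propane in N), and the separation unit passes all propane, so propane in T = propane in N = 4145.2 t/h.
propylene in T: m_A = 1461×0.878 + (1−0.043)·(1−0.456)·m_A, so m_A = 1282.8/0.4794 = 2675.8 t/h.
T = 2675.8 + 4145.2 = 6821 t/h.
propane fraction in T = 4145.2/6821 = 0.608.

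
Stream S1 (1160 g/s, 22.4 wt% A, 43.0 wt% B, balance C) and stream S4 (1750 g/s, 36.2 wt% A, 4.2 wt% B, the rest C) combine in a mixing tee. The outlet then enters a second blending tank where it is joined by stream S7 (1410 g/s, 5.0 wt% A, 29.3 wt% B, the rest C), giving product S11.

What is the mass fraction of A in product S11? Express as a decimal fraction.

Overall, product flow = 4320 g/s.
A in = 1160×0.224 + 1750×0.362 + 1410×0.050 = 963.84 g/s.
A fraction in S11 = 0.223.

0.223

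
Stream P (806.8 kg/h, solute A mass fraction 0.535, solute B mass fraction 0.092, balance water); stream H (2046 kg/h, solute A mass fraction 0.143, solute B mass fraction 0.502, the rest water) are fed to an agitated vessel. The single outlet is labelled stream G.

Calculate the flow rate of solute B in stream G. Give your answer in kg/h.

1101 kg/h

solute B out = solute B in = 806.8×0.092 + 2046×0.502 = 1101.3 kg/h.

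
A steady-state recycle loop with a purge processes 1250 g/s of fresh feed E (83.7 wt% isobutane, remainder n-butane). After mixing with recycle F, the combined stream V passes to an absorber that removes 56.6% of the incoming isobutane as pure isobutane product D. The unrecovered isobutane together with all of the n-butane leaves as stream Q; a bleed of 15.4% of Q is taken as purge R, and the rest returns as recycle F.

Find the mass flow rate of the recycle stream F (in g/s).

n-butane enters only via E and leaves only via the purge: 1250×0.163 = 0.154×(n-butane in Q), and the absorber passes all n-butane, so n-butane in V = n-butane in Q = 1323.1 g/s.
isobutane in V: m_A = 1250×0.837 + (1−0.154)·(1−0.566)·m_A, so m_A = 1046.2/0.6328 = 1653.3 g/s.
Q = (1−0.566)×1653.3 + 1323.1 = 2040.6 g/s.
Recycle F = (1−0.154)×2040.6 = 1726.3 g/s.

1726 g/s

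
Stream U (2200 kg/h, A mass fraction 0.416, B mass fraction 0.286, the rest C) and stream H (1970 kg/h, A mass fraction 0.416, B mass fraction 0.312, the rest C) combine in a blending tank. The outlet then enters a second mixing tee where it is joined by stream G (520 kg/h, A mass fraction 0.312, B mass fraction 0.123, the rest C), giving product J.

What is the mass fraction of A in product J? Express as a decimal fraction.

Overall, product flow = 4690 kg/h.
A in = 2200×0.416 + 1970×0.416 + 520×0.312 = 1897 kg/h.
A fraction in J = 0.404.

0.404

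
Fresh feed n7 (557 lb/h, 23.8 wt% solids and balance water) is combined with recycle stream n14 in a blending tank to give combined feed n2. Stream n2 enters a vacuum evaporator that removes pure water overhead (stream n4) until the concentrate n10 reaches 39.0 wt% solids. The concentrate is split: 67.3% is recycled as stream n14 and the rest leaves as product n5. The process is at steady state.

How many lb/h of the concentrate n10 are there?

1039 lb/h

Overall solids balance (none leaves overhead): solids in fresh feed = solids in product, i.e. 557×0.238 = (1−0.673)·n10·0.390.
n10 = 132.57/(0.390×0.327) = 1039.5 lb/h.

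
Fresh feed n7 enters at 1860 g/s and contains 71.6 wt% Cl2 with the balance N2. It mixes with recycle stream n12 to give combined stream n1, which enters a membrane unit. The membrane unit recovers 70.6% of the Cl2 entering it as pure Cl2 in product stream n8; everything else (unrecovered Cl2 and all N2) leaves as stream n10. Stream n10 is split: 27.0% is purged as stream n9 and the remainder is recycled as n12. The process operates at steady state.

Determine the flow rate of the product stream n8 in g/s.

Cl2 in n1: m_A = 1860×0.716 + (1−0.270)·(1−0.706)·m_A, so m_A = 1331.8/0.7854 = 1695.7 g/s.
Product n8 = 0.706×1695.7 = 1197.2 g/s.

1197 g/s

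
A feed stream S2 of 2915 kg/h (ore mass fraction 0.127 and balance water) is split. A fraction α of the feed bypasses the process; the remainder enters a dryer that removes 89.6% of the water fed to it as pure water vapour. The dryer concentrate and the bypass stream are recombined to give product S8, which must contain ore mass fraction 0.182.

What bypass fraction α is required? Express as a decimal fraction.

0.614

All 2915×0.127 = 370.2 kg/h of ore reaches S8, so S8 = 370.2/0.182 = 2034.1 kg/h and vapour = 880.91 kg/h.
The evaporator receives (1−α)·2915 of feed at 0.873 water and removes 0.896 of that water:
0.896×0.873×(1−α)×2915 = 880.91
(1−α) = 880.91/2280.1 = 0.3863;  α = 0.6137.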